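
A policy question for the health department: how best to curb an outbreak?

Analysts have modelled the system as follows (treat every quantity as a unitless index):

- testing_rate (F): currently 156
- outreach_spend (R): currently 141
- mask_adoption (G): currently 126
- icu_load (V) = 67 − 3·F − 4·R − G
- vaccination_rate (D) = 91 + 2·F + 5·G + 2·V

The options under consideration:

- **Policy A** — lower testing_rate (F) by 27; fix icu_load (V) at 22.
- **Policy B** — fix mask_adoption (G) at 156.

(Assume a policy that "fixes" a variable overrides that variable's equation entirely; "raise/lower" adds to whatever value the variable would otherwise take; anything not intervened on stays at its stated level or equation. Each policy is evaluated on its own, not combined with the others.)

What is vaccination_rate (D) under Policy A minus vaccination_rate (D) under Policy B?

2082

Policy A (F − 27, V := 22):
  F = 156 − 27 = 129
  R = 141
  G = 126
  V = 22
  D = 91 + 2·129 + 5·126 + 2·22 = 1023
Policy B (G := 156):
  F = 156
  R = 141
  G = 156
  V = 67 − 3·156 − 4·141 − 156 = -1121
  D = 91 + 2·156 + 5·156 + 2·(-1121) = -1059
D: 1023 − (-1059) = 2082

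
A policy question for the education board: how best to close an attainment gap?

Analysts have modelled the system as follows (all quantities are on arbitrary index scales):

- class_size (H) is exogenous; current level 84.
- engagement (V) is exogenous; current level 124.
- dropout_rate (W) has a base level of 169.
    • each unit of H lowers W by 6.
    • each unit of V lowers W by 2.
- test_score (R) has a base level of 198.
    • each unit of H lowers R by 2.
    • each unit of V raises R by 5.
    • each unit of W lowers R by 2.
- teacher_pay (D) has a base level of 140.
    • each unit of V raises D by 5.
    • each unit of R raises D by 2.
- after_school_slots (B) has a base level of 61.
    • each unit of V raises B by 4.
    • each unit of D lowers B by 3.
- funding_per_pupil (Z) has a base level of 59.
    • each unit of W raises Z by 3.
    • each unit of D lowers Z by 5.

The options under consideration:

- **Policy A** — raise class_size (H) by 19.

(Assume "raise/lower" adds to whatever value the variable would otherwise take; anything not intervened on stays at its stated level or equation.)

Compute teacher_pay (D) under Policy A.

Policy A (H + 19):
  H = 84 + 19 = 103
  V = 124
  W = 169 − 6·103 − 2·124 = -697
  R = 198 − 2·103 + 5·124 − 2·(-697) = 2006
  D = 140 + 5·124 + 2·2006 = 4772

4772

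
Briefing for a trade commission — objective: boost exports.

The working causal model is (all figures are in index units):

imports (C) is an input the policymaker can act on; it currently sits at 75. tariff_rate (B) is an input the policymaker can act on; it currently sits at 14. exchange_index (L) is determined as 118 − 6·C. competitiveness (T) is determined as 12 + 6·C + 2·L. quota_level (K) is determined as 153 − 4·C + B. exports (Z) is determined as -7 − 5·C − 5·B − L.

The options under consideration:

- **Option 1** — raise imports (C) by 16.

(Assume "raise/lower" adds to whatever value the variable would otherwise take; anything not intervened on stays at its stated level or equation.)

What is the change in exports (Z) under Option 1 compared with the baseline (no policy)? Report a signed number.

Baseline:
  C = 75
  B = 14
  L = 118 − 6·75 = -332
  Z = -7 − 5·75 − 5·14 − (-332) = -120
Option 1 (C + 16):
  C = 75 + 16 = 91
  B = 14
  L = 118 − 6·91 = -428
  Z = -7 − 5·91 − 5·14 − (-428) = -104
Change in Z: -104 − (-120) = 16

16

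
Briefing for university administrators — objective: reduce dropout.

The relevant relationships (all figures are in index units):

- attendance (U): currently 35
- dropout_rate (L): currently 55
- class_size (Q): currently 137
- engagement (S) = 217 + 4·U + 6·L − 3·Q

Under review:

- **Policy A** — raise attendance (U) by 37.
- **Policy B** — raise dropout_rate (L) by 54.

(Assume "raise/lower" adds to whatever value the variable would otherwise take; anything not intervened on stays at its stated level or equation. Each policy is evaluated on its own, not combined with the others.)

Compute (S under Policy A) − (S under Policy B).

-176

Policy A (U + 37):
  U = 35 + 37 = 72
  L = 55
  Q = 137
  S = 217 + 4·72 + 6·55 − 3·137 = 424
Policy B (L + 54):
  U = 35
  L = 55 + 54 = 109
  Q = 137
  S = 217 + 4·35 + 6·109 − 3·137 = 600
S: 424 − 600 = -176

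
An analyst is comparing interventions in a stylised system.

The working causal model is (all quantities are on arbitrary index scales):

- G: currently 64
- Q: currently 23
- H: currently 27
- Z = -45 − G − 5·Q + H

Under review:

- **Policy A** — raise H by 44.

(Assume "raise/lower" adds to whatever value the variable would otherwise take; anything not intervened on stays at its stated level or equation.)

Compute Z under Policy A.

-153

Policy A (H + 44):
  G = 64
  Q = 23
  H = 27 + 44 = 71
  Z = -45 − 64 − 5·23 + 71 = -153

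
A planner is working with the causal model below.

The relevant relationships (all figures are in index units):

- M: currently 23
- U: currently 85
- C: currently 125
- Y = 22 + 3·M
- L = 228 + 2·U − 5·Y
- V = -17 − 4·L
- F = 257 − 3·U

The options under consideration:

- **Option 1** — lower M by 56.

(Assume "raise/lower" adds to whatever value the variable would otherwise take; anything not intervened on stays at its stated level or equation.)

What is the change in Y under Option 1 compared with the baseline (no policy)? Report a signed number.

Baseline:
  M = 23
  Y = 22 + 3·23 = 91
Option 1 (M − 56):
  M = 23 − 56 = -33
  Y = 22 + 3·(-33) = -77
Change in Y: -77 − 91 = -168

-168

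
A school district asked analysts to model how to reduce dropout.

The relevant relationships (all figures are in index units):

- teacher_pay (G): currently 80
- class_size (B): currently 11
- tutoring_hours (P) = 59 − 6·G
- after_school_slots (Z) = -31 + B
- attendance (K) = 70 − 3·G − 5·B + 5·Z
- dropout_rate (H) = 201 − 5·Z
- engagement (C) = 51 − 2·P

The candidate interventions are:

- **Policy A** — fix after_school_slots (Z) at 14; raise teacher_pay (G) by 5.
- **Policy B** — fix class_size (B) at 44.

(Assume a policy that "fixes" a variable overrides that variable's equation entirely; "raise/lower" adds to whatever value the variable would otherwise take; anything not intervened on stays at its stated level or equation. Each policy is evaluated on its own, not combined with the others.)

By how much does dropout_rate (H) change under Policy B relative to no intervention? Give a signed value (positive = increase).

Baseline:
  B = 11
  Z = -31 + 11 = -20
  H = 201 − 5·(-20) = 301
Policy B (B := 44):
  B = 44
  Z = -31 + 44 = 13
  H = 201 − 5·13 = 136
Change in H: 136 − 301 = -165

-165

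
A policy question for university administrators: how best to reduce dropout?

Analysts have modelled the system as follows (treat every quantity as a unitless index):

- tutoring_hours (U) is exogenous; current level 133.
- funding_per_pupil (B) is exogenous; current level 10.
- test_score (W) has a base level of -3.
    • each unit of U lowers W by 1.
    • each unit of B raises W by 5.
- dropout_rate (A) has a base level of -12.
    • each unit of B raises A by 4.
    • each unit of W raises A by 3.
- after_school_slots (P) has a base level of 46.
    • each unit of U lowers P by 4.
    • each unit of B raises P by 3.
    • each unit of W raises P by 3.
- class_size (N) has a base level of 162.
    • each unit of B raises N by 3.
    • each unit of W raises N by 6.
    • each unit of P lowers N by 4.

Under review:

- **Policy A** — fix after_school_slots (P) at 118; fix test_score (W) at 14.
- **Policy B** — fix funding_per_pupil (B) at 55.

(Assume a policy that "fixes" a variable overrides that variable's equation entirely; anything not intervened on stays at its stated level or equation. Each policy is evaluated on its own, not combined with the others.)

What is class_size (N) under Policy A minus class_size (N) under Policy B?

-973

Policy A (P := 118, W := 14):
  U = 133
  B = 10
  W = 14
  P = 118
  N = 162 + 3·10 + 6·14 − 4·118 = -196
Policy B (B := 55):
  U = 133
  B = 55
  W = -3 − 133 + 5·55 = 139
  P = 46 − 4·133 + 3·55 + 3·139 = 96
  N = 162 + 3·55 + 6·139 − 4·96 = 777
N: -196 − 777 = -973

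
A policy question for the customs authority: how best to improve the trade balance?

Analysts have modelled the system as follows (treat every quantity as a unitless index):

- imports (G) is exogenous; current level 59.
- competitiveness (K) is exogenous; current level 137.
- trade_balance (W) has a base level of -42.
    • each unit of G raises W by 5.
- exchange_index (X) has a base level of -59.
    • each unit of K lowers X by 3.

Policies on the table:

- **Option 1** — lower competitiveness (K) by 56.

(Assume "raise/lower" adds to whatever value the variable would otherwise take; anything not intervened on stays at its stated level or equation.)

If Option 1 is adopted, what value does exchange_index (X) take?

Option 1 (K − 56):
  K = 137 − 56 = 81
  X = -59 − 3·81 = -302

-302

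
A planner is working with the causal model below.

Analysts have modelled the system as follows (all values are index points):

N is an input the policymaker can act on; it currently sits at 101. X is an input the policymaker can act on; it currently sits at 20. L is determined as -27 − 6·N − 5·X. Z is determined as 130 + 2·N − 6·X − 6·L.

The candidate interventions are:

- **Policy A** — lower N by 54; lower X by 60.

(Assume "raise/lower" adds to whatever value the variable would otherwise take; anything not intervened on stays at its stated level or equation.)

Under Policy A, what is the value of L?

Policy A (N − 54, X − 60):
  N = 101 − 54 = 47
  X = 20 − 60 = -40
  L = -27 − 6·47 − 5·(-40) = -109

-109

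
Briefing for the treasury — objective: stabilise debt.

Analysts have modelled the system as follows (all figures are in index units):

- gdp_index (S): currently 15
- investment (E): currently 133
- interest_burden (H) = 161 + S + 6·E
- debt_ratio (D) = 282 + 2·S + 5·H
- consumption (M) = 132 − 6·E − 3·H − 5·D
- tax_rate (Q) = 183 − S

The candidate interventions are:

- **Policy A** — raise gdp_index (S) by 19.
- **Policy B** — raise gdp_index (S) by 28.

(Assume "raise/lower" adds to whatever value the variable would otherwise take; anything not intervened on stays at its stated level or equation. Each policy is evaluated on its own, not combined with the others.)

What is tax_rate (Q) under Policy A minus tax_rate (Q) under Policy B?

Policy A (S + 19):
  S = 15 + 19 = 34
  Q = 183 − 34 = 149
Policy B (S + 28):
  S = 15 + 28 = 43
  Q = 183 − 43 = 140
Q: 149 − 140 = 9

9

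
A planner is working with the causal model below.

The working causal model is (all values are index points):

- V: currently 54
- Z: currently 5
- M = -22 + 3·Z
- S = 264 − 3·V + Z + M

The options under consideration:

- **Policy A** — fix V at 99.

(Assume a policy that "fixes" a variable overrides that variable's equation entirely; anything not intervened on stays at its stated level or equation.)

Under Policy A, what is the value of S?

-35

Policy A (V := 99):
  V = 99
  Z = 5
  M = -22 + 3·5 = -7
  S = 264 − 3·99 + 5 + (-7) = -35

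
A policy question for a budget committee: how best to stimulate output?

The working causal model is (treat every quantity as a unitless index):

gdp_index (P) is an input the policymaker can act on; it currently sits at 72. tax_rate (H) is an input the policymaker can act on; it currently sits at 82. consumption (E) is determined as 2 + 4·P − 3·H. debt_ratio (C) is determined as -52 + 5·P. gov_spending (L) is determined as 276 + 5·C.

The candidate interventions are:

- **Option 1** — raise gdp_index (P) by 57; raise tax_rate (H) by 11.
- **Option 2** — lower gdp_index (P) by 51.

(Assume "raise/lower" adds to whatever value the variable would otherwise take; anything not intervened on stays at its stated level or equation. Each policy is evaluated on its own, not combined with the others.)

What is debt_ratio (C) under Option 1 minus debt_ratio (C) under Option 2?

540

Option 1 (P + 57, H + 11):
  P = 72 + 57 = 129
  C = -52 + 5·129 = 593
Option 2 (P − 51):
  P = 72 − 51 = 21
  C = -52 + 5·21 = 53
C: 593 − 53 = 540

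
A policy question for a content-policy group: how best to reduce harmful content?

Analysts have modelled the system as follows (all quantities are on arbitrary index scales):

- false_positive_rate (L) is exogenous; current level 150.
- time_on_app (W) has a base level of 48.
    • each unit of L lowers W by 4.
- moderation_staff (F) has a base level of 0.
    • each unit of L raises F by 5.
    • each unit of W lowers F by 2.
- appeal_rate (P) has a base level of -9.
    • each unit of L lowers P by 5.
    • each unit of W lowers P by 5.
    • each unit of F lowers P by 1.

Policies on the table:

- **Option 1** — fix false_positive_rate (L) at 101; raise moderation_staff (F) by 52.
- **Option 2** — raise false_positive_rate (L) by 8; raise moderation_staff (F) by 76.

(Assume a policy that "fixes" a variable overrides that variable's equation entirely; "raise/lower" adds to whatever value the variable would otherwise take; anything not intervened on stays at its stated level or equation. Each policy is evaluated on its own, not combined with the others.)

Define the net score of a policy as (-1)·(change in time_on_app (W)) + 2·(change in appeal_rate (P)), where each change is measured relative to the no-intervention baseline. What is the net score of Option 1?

Baseline:
  L = 150
  W = 48 − 4·150 = -552
  F = 0 + 5·150 − 2·(-552) = 1854
  P = -9 − 5·150 − 5·(-552) − 1854 = 147
Option 1 (L := 101, F + 52):
  L = 101
  W = 48 − 4·101 = -356
  F = 0 + 5·101 − 2·(-356) (+52 from intervention) = 1269
  P = -9 − 5·101 − 5·(-356) − 1269 = -3
ΔW = -356 − (-552) = 196; ΔP = -3 − 147 = -150
Score = (-1)·196 + 2·(-150) = -496

-496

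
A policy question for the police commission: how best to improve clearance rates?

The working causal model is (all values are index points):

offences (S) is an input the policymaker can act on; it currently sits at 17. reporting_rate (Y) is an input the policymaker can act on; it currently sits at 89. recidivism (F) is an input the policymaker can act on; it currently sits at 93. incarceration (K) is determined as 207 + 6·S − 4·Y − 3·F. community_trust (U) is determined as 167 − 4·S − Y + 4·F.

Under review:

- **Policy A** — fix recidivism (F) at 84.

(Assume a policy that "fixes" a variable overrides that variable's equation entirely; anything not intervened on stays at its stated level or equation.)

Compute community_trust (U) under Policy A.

Policy A (F := 84):
  S = 17
  Y = 89
  F = 84
  U = 167 − 4·17 − 89 + 4·84 = 346

346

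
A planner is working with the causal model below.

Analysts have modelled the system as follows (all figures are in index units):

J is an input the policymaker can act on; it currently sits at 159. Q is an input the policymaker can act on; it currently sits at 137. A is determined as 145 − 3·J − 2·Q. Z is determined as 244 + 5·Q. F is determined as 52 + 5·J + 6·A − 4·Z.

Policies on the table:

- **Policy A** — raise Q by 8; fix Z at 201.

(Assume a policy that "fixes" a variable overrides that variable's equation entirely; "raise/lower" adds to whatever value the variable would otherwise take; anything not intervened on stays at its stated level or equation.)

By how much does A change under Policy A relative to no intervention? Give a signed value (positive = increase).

-16

Baseline:
  J = 159
  Q = 137
  A = 145 − 3·159 − 2·137 = -606
Policy A (Q + 8, Z := 201):
  J = 159
  Q = 137 + 8 = 145
  A = 145 − 3·159 − 2·145 = -622
Change in A: -622 − (-606) = -16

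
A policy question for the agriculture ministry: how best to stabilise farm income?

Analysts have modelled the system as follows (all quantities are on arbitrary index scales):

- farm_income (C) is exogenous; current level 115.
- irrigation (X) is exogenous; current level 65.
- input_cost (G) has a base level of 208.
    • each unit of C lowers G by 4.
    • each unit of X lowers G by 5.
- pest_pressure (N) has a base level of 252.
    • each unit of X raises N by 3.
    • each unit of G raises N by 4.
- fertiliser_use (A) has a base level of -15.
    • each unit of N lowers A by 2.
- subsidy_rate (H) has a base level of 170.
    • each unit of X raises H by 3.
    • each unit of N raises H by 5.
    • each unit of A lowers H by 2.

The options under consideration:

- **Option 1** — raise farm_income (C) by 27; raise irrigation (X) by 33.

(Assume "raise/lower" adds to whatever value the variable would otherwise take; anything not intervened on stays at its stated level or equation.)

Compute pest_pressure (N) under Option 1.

-2854

Option 1 (C + 27, X + 33):
  C = 115 + 27 = 142
  X = 65 + 33 = 98
  G = 208 − 4·142 − 5·98 = -850
  N = 252 + 3·98 + 4·(-850) = -2854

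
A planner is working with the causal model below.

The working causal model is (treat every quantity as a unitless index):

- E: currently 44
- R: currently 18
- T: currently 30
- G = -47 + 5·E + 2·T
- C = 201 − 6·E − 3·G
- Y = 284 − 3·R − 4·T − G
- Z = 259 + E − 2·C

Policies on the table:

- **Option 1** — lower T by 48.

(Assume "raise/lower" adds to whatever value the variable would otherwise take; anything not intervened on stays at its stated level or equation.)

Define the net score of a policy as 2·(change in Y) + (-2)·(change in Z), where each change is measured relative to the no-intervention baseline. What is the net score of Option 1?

1728

Baseline:
  E = 44
  R = 18
  T = 30
  G = -47 + 5·44 + 2·30 = 233
  C = 201 − 6·44 − 3·233 = -762
  Y = 284 − 3·18 − 4·30 − 233 = -123
  Z = 259 + 44 − 2·(-762) = 1827
Option 1 (T − 48):
  E = 44
  R = 18
  T = 30 − 48 = -18
  G = -47 + 5·44 + 2·(-18) = 137
  C = 201 − 6·44 − 3·137 = -474
  Y = 284 − 3·18 − 4·(-18) − 137 = 165
  Z = 259 + 44 − 2·(-474) = 1251
ΔY = 165 − (-123) = 288; ΔZ = 1251 − 1827 = -576
Score = 2·288 + (-2)·(-576) = 1728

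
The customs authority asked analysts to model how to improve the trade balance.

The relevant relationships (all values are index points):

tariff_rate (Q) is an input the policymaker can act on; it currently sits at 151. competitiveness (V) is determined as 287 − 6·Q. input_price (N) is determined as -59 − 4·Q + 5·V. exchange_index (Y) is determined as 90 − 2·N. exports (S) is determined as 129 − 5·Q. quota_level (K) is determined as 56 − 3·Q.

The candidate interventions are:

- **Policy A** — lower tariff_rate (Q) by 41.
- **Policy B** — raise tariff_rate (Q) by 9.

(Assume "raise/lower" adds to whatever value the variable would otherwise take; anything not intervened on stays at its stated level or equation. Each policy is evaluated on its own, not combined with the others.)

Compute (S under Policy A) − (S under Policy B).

Policy A (Q − 41):
  Q = 151 − 41 = 110
  S = 129 − 5·110 = -421
Policy B (Q + 9):
  Q = 151 + 9 = 160
  S = 129 − 5·160 = -671
S: -421 − (-671) = 250

250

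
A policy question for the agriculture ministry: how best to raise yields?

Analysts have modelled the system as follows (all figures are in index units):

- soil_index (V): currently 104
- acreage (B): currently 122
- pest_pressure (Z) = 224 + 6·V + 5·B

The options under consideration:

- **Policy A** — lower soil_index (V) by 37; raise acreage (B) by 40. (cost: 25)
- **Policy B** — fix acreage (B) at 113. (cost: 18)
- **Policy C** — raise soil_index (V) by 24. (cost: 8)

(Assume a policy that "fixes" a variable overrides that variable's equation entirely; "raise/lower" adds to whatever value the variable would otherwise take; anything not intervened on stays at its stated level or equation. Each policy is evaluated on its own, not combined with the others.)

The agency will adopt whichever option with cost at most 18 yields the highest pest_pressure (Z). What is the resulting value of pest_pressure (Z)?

Policy B (B := 113):
  V = 104
  B = 113
  Z = 224 + 6·104 + 5·113 = 1413
Policy C (V + 24):
  V = 104 + 24 = 128
  B = 122
  Z = 224 + 6·128 + 5·122 = 1602
Comparing — Policy B: Z=1413, Policy C: Z=1602. Highest is 1602 (Policy C).

1602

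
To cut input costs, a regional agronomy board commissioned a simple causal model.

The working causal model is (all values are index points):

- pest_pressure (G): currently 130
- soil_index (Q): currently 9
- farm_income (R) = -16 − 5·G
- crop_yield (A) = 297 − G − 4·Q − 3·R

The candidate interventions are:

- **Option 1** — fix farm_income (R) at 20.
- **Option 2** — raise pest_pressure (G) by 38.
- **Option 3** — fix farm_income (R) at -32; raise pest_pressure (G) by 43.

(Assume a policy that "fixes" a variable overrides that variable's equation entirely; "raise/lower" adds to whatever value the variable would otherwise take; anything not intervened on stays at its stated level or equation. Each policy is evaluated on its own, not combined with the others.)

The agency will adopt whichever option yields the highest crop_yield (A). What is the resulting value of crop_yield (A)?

2661

Option 1 (R := 20):
  G = 130
  Q = 9
  R = 20
  A = 297 − 130 − 4·9 − 3·20 = 71
Option 2 (G + 38):
  G = 130 + 38 = 168
  Q = 9
  R = -16 − 5·168 = -856
  A = 297 − 168 − 4·9 − 3·(-856) = 2661
Option 3 (R := -32, G + 43):
  G = 130 + 43 = 173
  Q = 9
  R = -32
  A = 297 − 173 − 4·9 − 3·(-32) = 184
Comparing — Option 1: A=71, Option 2: A=2661, Option 3: A=184. Highest is 2661 (Option 2).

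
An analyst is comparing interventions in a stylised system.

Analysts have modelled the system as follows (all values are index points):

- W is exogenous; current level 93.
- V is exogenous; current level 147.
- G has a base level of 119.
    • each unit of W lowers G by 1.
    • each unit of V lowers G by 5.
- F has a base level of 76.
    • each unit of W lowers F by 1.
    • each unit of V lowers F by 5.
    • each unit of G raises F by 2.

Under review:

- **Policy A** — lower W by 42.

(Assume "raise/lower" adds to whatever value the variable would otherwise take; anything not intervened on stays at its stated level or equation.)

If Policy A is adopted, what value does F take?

Policy A (W − 42):
  W = 93 − 42 = 51
  V = 147
  G = 119 − 51 − 5·147 = -667
  F = 76 − 51 − 5·147 + 2·(-667) = -2044

-2044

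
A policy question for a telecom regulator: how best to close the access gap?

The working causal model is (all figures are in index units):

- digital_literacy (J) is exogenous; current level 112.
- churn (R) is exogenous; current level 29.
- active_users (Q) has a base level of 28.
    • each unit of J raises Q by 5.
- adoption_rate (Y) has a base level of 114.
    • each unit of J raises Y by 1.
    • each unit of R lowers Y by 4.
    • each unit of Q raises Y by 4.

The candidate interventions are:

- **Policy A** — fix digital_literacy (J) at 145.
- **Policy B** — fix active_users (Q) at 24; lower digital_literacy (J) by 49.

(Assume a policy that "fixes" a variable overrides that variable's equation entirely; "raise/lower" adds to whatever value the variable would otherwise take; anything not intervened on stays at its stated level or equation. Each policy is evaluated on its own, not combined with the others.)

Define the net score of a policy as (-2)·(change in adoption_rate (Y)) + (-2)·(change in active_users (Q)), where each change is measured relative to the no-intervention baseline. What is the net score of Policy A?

Baseline:
  J = 112
  R = 29
  Q = 28 + 5·112 = 588
  Y = 114 + 112 − 4·29 + 4·588 = 2462
Policy A (J := 145):
  J = 145
  R = 29
  Q = 28 + 5·145 = 753
  Y = 114 + 145 − 4·29 + 4·753 = 3155
ΔY = 3155 − 2462 = 693; ΔQ = 753 − 588 = 165
Score = (-2)·693 + (-2)·165 = -1716

-1716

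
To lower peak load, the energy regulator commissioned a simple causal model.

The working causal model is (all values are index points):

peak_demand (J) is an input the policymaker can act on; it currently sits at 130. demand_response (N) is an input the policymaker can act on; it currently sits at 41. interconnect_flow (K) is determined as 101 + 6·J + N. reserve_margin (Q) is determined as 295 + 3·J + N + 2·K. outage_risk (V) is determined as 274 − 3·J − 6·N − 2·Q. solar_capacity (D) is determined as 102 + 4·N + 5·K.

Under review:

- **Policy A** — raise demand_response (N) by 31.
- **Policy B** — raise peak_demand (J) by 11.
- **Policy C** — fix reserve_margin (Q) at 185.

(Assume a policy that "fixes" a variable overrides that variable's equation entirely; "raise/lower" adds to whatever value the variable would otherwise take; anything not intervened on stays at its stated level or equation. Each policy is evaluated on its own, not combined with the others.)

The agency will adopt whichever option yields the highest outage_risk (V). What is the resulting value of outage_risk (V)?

-732

Policy A (N + 31):
  J = 130
  N = 41 + 31 = 72
  K = 101 + 6·130 + 72 = 953
  Q = 295 + 3·130 + 72 + 2·953 = 2663
  V = 274 − 3·130 − 6·72 − 2·2663 = -5874
Policy B (J + 11):
  J = 130 + 11 = 141
  N = 41
  K = 101 + 6·141 + 41 = 988
  Q = 295 + 3·141 + 41 + 2·988 = 2735
  V = 274 − 3·141 − 6·41 − 2·2735 = -5865
Policy C (Q := 185):
  J = 130
  N = 41
  K = 101 + 6·130 + 41 = 922
  Q = 185
  V = 274 − 3·130 − 6·41 − 2·185 = -732
Comparing — Policy A: V=-5874, Policy B: V=-5865, Policy C: V=-732. Highest is -732 (Policy C).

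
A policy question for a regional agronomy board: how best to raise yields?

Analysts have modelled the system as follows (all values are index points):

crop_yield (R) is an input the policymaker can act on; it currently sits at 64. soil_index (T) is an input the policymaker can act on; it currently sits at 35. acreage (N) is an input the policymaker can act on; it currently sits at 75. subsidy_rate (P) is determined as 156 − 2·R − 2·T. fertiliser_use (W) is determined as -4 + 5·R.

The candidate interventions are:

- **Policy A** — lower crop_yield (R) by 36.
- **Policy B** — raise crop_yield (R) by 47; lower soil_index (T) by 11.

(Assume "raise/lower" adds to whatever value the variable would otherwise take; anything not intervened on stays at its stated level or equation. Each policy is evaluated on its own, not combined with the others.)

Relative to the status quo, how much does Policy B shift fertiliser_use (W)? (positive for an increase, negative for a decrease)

Baseline:
  R = 64
  W = -4 + 5·64 = 316
Policy B (R + 47, T − 11):
  R = 64 + 47 = 111
  W = -4 + 5·111 = 551
Change in W: 551 − 316 = 235

235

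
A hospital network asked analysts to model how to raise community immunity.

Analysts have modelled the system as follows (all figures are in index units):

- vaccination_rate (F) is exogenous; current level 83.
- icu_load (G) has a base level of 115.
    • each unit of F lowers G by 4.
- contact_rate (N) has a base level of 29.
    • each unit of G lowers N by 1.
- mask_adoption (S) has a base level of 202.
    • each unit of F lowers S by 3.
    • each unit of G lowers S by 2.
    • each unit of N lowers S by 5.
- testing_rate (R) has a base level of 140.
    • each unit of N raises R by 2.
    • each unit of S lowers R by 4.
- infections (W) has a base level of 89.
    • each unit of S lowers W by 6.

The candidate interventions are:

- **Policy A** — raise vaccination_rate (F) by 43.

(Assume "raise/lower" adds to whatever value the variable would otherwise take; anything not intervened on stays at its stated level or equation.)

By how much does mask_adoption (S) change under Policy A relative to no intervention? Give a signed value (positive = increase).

Baseline:
  F = 83
  G = 115 − 4·83 = -217
  N = 29 − (-217) = 246
  S = 202 − 3·83 − 2·(-217) − 5·246 = -843
Policy A (F + 43):
  F = 83 + 43 = 126
  G = 115 − 4·126 = -389
  N = 29 − (-389) = 418
  S = 202 − 3·126 − 2·(-389) − 5·418 = -1488
Change in S: -1488 − (-843) = -645

-645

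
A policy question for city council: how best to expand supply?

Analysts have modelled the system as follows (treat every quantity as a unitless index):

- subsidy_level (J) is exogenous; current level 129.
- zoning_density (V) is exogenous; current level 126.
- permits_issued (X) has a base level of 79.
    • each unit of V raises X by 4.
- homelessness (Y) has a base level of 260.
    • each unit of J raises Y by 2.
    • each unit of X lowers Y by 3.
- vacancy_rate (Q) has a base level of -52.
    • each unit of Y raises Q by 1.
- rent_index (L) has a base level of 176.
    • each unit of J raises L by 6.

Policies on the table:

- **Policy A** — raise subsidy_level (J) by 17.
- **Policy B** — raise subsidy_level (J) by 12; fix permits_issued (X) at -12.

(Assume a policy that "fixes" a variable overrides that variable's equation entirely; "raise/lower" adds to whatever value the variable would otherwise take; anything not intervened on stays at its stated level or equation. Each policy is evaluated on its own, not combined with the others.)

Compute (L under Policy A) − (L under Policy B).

Policy A (J + 17):
  J = 129 + 17 = 146
  L = 176 + 6·146 = 1052
Policy B (J + 12, X := -12):
  J = 129 + 12 = 141
  L = 176 + 6·141 = 1022
L: 1052 − 1022 = 30

30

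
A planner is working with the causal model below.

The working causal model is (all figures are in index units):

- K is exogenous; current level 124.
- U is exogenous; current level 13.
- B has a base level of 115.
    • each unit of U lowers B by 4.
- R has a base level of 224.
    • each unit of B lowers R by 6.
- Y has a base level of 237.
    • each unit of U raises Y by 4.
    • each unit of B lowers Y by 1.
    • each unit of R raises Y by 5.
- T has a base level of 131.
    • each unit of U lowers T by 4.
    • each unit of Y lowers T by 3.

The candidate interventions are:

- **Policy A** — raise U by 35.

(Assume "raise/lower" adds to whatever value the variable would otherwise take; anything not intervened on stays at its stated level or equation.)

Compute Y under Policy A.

3936

Policy A (U + 35):
  U = 13 + 35 = 48
  B = 115 − 4·48 = -77
  R = 224 − 6·(-77) = 686
  Y = 237 + 4·48 − (-77) + 5·686 = 3936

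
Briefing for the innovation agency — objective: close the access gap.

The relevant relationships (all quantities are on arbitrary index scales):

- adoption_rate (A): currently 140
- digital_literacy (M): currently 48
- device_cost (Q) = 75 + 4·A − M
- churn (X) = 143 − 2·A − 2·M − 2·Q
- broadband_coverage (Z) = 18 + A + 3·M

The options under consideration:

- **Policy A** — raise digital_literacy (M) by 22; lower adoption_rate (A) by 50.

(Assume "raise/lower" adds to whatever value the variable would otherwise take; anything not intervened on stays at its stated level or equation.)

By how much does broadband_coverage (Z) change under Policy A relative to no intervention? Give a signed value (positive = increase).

Baseline:
  A = 140
  M = 48
  Z = 18 + 140 + 3·48 = 302
Policy A (M + 22, A − 50):
  A = 140 − 50 = 90
  M = 48 + 22 = 70
  Z = 18 + 90 + 3·70 = 318
Change in Z: 318 − 302 = 16

16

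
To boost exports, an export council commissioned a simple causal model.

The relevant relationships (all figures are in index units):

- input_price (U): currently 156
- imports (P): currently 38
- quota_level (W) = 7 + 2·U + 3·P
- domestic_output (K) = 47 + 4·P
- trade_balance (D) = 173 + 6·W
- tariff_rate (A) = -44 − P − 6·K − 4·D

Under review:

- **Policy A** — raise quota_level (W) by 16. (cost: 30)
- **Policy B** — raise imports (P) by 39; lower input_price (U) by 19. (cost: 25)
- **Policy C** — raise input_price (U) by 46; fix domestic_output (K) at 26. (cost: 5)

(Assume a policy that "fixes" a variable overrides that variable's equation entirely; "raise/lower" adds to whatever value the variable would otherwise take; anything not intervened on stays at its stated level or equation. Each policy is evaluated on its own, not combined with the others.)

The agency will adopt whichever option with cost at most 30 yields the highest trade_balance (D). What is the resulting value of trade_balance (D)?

Policy A (W + 16):
  U = 156
  P = 38
  W = 7 + 2·156 + 3·38 (+16 from intervention) = 449
  D = 173 + 6·449 = 2867
Policy B (P + 39, U − 19):
  U = 156 − 19 = 137
  P = 38 + 39 = 77
  W = 7 + 2·137 + 3·77 = 512
  D = 173 + 6·512 = 3245
Policy C (U + 46, K := 26):
  U = 156 + 46 = 202
  P = 38
  W = 7 + 2·202 + 3·38 = 525
  D = 173 + 6·525 = 3323
Comparing — Policy A: D=2867, Policy B: D=3245, Policy C: D=3323. Highest is 3323 (Policy C).

3323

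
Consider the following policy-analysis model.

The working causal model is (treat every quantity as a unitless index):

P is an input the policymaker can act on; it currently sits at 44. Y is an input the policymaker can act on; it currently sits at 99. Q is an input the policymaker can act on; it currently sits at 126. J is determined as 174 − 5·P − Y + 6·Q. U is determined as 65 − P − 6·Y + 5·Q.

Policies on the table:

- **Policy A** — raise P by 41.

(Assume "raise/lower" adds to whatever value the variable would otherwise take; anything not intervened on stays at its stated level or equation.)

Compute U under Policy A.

16

Policy A (P + 41):
  P = 44 + 41 = 85
  Y = 99
  Q = 126
  U = 65 − 85 − 6·99 + 5·126 = 16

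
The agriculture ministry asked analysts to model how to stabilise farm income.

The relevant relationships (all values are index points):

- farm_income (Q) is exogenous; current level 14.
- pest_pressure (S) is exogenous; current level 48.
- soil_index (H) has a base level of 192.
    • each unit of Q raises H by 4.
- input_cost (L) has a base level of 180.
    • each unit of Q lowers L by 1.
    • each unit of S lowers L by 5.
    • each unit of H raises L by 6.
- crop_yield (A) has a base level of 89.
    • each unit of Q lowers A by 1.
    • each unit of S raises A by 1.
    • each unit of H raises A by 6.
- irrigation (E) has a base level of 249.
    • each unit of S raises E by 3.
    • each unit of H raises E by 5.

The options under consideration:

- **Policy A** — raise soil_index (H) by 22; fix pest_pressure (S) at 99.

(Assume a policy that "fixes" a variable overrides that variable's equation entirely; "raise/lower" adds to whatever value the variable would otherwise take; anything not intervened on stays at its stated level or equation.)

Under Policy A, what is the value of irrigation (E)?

1896

Policy A (H + 22, S := 99):
  Q = 14
  S = 99
  H = 192 + 4·14 (+22 from intervention) = 270
  E = 249 + 3·99 + 5·270 = 1896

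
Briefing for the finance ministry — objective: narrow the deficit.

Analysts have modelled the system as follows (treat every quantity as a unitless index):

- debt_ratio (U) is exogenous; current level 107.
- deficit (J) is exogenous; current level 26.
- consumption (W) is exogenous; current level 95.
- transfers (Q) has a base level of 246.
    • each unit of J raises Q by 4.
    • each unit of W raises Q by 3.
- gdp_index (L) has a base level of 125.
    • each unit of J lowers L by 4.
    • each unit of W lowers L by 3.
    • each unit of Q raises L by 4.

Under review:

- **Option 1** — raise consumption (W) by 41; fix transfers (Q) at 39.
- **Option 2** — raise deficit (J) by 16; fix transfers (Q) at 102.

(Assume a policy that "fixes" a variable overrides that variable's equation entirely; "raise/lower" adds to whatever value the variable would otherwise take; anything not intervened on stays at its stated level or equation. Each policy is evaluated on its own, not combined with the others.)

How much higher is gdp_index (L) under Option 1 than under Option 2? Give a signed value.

Option 1 (W + 41, Q := 39):
  J = 26
  W = 95 + 41 = 136
  Q = 39
  L = 125 − 4·26 − 3·136 + 4·39 = -231
Option 2 (J + 16, Q := 102):
  J = 26 + 16 = 42
  W = 95
  Q = 102
  L = 125 − 4·42 − 3·95 + 4·102 = 80
L: -231 − 80 = -311

-311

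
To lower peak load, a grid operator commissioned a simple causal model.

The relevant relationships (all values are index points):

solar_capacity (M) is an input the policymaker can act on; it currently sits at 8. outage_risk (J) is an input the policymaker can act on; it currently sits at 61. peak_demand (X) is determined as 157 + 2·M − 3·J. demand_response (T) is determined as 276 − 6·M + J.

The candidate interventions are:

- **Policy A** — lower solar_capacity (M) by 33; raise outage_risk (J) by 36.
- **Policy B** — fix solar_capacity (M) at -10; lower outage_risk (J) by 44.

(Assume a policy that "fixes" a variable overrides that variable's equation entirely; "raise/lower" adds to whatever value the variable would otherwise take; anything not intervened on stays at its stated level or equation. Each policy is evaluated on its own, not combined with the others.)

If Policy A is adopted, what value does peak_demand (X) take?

Policy A (M − 33, J + 36):
  M = 8 − 33 = -25
  J = 61 + 36 = 97
  X = 157 + 2·(-25) − 3·97 = -184

-184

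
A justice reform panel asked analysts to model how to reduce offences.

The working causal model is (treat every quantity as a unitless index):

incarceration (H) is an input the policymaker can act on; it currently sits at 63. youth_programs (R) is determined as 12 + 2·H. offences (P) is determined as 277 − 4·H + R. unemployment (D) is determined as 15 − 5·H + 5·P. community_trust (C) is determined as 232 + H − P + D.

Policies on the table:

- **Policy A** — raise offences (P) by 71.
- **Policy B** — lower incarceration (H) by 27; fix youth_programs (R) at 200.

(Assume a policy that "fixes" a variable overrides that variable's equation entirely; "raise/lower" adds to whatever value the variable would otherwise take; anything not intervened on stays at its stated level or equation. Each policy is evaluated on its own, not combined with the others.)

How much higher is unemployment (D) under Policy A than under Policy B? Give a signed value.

Policy A (P + 71):
  H = 63
  R = 12 + 2·63 = 138
  P = 277 − 4·63 + 138 (+71 from intervention) = 234
  D = 15 − 5·63 + 5·234 = 870
Policy B (H − 27, R := 200):
  H = 63 − 27 = 36
  R = 200
  P = 277 − 4·36 + 200 = 333
  D = 15 − 5·36 + 5·333 = 1500
D: 870 − 1500 = -630

-630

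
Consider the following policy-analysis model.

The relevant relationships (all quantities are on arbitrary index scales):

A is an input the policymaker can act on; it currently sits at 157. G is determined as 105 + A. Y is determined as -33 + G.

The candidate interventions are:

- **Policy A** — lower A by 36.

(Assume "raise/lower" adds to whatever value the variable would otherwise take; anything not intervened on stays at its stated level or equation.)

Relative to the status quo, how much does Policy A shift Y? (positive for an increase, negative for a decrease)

-36

Baseline:
  A = 157
  G = 105 + 157 = 262
  Y = -33 + 262 = 229
Policy A (A − 36):
  A = 157 − 36 = 121
  G = 105 + 121 = 226
  Y = -33 + 226 = 193
Change in Y: 193 − 229 = -36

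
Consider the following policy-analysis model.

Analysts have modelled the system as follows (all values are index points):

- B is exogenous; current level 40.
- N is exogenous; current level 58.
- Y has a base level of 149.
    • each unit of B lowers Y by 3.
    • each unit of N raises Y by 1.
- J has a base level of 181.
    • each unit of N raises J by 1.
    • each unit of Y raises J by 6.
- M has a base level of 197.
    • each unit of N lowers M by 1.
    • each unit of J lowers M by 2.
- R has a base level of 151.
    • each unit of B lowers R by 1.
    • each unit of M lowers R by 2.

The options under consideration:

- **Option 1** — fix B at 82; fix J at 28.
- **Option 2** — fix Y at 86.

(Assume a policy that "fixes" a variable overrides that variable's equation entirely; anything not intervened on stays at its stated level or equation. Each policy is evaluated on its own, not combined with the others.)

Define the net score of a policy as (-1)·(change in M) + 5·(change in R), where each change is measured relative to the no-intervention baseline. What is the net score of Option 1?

Baseline:
  B = 40
  N = 58
  Y = 149 − 3·40 + 58 = 87
  J = 181 + 58 + 6·87 = 761
  M = 197 − 58 − 2·761 = -1383
  R = 151 − 40 − 2·(-1383) = 2877
Option 1 (B := 82, J := 28):
  B = 82
  N = 58
  Y = 149 − 3·82 + 58 = -39
  J = 28
  M = 197 − 58 − 2·28 = 83
  R = 151 − 82 − 2·83 = -97
ΔM = 83 − (-1383) = 1466; ΔR = -97 − 2877 = -2974
Score = (-1)·1466 + 5·(-2974) = -16336

-16336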